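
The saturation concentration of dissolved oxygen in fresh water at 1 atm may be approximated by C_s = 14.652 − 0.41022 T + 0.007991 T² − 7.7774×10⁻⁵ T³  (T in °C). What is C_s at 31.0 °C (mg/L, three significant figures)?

C_s = 14.652 − 0.41022×31.0 + 0.007991×31.0² − 7.7774×10⁻⁵×31.0³ = 7.298 mg/L.

C_s ≈ 7.30 mg/L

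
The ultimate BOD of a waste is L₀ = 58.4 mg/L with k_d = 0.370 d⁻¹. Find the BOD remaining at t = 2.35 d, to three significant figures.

L_t = L₀ e^(−k_d t) = 58.4 × e^(−0.370×2.35) = 58.4 × 0.4192 = 24.48 mg/L.

L ≈ 24.5 mg/L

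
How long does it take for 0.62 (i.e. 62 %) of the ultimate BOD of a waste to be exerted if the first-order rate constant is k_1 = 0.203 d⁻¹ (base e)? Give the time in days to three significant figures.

t ≈ 4.77 d

y/L₀ = 1 − e^(−k_1 t) = 0.62 ⇒ e^(−k_1 t) = 0.380
t = −ln(0.380) / 0.203 = 0.9676 / 0.203 = 4.766 d.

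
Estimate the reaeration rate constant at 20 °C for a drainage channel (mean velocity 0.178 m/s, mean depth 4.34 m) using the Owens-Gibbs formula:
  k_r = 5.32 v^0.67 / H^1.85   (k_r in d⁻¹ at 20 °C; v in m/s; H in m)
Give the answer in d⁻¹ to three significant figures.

k_r = 5.32 × 0.178^0.67 / 4.34^1.85 = 5.32 × 0.3146 / 15.11 = 0.1107 d⁻¹.

k_r ≈ 0.111 d⁻¹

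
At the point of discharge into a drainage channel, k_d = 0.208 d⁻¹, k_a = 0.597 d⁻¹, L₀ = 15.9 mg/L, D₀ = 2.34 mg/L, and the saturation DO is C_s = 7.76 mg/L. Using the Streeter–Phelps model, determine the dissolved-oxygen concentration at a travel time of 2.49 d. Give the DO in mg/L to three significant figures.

k_d L₀/(k_a−k_d) = 0.208×15.9/(0.597−0.208) = 3.307/0.3890 = 8.502 mg/L.
e^(−k_d t) = e^(−0.208×2.490) = 0.5958; e^(−k_a t) = e^(−0.597×2.490) = 0.2262.
D = 8.502 × (0.5958 − 0.2262) + 2.34 × 0.2262 = 3.142 + 0.5292 = 3.671 mg/L.
DO = C_s − D = 7.76 − 3.671 = 4.089 mg/L.

DO ≈ 4.09 mg/L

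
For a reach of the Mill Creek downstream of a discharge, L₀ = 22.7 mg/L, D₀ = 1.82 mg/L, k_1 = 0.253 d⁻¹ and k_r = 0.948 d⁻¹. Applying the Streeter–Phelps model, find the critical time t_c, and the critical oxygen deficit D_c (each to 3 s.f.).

t_c ≈ 1.54 d; D_c ≈ 4.10 mg/L

At the critical point dD/dt = 0, so k_1 L₀ e^(−k_1 t) = k_r D. Substituting D(t) from the Streeter–Phelps equation and solving for t gives
t_c = ln[(k_r/k_1)(1 − D₀(k_r−k_1)/(k_1 L₀))] / (k_r−k_1).
Here k_r−k_1 = 0.6950 d⁻¹ and 1 − D₀(k_r−k_1)/(k_1 L₀) = 1 − 1.82×0.6950/(0.253×22.7) = 0.7798, so
t_c = ln(3.747 × 0.7798) / 0.6950 = 1.072 / 0.6950 = 1.543 d.
L(t_c) = L₀ e^(−k_1 t_c) = 22.7 × 0.6768 = 15.36 mg/L, and at the critical point k_r D_c = k_1 L, so D_c = (0.253/0.948) × 15.36 = 4.100 mg/L.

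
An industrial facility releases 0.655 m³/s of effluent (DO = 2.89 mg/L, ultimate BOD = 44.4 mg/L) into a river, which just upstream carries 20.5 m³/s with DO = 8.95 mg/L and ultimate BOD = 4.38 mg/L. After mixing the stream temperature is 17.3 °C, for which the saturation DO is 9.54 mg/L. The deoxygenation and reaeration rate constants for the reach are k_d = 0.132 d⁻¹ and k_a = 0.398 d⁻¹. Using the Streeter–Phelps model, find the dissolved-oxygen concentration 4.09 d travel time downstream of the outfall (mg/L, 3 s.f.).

Mixed DO = (20.5×8.95 + 0.655×2.89)/(20.5+0.655) = 185.4/21.16 = 8.762 mg/L.
Mixed L₀ = (20.5×4.38 + 0.655×44.4)/(21.16) = 118.9/21.16 = 5.619 mg/L.
Initial deficit D₀ = C_s − DO₀ = 9.54 − 8.762 = 0.7776 mg/L.
D(4.09) = [0.132×5.619/(0.398−0.132)](e^(−0.132×4.09) − e^(−0.398×4.09)) + 0.7776 e^(−0.398×4.09)
= 2.788 × (0.5828 − 0.1964) + 0.7776 × 0.1964 = 1.230 mg/L.
DO = 9.54 − 1.230 = 8.310 mg/L.

DO ≈ 8.31 mg/L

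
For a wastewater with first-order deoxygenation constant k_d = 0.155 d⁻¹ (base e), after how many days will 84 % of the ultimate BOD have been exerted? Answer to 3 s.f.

t ≈ 11.8 d

y/L₀ = 1 − e^(−k_d t) = 0.84 ⇒ e^(−k_d t) = 0.160
t = −ln(0.160) / 0.155 = 1.833 / 0.155 = 11.82 d.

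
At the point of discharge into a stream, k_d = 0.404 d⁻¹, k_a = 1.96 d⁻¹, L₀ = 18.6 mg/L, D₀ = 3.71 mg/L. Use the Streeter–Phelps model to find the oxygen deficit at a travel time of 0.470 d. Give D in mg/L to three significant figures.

D ≈ 3.55 mg/L

k_d L₀/(k_a−k_d) = 0.404×18.6/(1.96−0.404) = 7.514/1.556 = 4.829 mg/L.
e^(−k_d t) = e^(−0.404×0.4700) = 0.8271; e^(−k_a t) = e^(−1.96×0.4700) = 0.3980.
D = 4.829 × (0.8271 − 0.3980) + 3.71 × 0.3980 = 2.072 + 1.477 = 3.549 mg/L.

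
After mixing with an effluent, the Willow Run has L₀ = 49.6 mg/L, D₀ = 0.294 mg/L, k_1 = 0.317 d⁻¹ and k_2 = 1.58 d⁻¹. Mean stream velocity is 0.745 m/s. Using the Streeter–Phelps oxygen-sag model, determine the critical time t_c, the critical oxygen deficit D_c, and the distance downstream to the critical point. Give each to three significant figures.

t_c ≈ 1.25 d; D_c ≈ 6.69 mg/L; x_c ≈ 80.6 km

At the critical point dD/dt = 0, so k_1 L₀ e^(−k_1 t) = k_2 D. Substituting D(t) from the Streeter–Phelps equation and solving for t gives
t_c = ln[(k_2/k_1)(1 − D₀(k_2−k_1)/(k_1 L₀))] / (k_2−k_1).
Here k_2−k_1 = 1.263 d⁻¹ and 1 − D₀(k_2−k_1)/(k_1 L₀) = 1 − 0.294×1.263/(0.317×49.6) = 0.9764, so
t_c = ln(4.984 × 0.9764) / 1.263 = 1.582 / 1.263 = 1.253 d.
D_c = (k_1/k_2) L₀ e^(−k_1 t_c) = (0.317/1.58) × 49.6 × e^(−0.317×1.253) = 0.2006 × 49.6 × 0.6722 = 6.690 mg/L.
x_c = v t_c = 0.745 m/s × 1.253 d × 86400 s/d = 80640 m ≈ 80.6 km.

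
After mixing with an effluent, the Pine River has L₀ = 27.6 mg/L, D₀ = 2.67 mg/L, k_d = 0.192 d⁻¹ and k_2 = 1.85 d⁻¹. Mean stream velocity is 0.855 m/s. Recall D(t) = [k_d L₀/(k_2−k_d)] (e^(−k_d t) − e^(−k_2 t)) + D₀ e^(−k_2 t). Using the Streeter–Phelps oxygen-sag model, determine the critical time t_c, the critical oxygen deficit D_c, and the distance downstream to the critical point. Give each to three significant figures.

t_c = [1/(k_2−k_d)] ln[(k_2/k_d)(1 − D₀(k_2−k_d)/(k_d L₀))]
= [1/(1.85−0.192)] ln[(1.85/0.192)(1 − 2.67×1.658/(0.192×27.6))]
= (1/1.658) ln[9.635 × 0.1646] = 0.6031 × ln(1.586) = 0.6031 × 0.4613 = 0.2782 d.
L(t_c) = L₀ e^(−k_d t_c) = 27.6 × 0.9480 = 26.16 mg/L, and at the critical point k_2 D_c = k_d L, so D_c = (0.192/1.85) × 26.16 = 2.715 mg/L.
x_c = v t_c = 0.855 m/s × 0.2782 d × 86400 s/d = 20550 m ≈ 20.6 km.

t_c ≈ 0.278 d; D_c ≈ 2.72 mg/L; x_c ≈ 20.6 km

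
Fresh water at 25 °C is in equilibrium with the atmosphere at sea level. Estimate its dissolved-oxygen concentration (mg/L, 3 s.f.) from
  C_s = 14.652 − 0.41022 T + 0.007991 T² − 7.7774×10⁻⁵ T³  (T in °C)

C_s ≈ 8.18 mg/L

C_s = 14.652 − 0.41022×25 + 0.007991×25² − 7.7774×10⁻⁵×25³ = 8.176 mg/L.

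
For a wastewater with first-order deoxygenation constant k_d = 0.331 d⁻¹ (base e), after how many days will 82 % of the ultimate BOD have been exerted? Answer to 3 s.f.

t ≈ 5.18 d

y/L₀ = 1 − e^(−k_d t) = 0.82 ⇒ e^(−k_d t) = 0.180
t = −ln(0.180) / 0.331 = 1.715 / 0.331 = 5.181 d.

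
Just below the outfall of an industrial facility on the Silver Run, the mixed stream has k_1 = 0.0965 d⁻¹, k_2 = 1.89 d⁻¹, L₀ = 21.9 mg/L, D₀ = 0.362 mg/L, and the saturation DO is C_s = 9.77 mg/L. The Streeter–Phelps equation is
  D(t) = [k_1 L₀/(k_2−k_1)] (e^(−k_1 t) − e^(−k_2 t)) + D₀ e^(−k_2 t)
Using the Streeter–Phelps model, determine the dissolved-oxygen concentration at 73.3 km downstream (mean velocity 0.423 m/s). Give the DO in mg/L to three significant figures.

Travel time t = x/v = 73.3 km / (0.423 m/s) = 73300 m / 0.423 m/s = 173300 s = 2.006 d.
k_1 L₀/(k_2−k_1) = 0.0965×21.9/(1.89−0.0965) = 2.113/1.793 = 1.178 mg/L.
e^(−k_1 t) = e^(−0.0965×2.006) = 0.8240; e^(−k_2 t) = e^(−1.89×2.006) = 0.02258.
D = 1.178 × (0.8240 − 0.02258) + 0.362 × 0.02258 = 0.9444 + 0.008174 = 0.9526 mg/L.
DO = C_s − D = 9.77 − 0.9526 = 8.817 mg/L.

DO ≈ 8.82 mg/L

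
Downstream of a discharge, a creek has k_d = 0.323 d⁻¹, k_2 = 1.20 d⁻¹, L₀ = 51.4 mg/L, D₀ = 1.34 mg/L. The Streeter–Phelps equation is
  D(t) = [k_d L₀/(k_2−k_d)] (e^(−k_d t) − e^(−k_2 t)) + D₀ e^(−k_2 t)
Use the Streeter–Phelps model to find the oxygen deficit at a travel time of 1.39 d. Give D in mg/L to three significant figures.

D ≈ 8.77 mg/L

k_d L₀/(k_2−k_d) = 0.323×51.4/(1.20−0.323) = 16.60/0.8770 = 18.93 mg/L.
e^(−k_d t) = e^(−0.323×1.390) = 0.6383; e^(−k_2 t) = e^(−1.20×1.390) = 0.1886.
D = 18.93 × (0.6383 − 0.1886) + 1.34 × 0.1886 = 8.512 + 0.2528 = 8.765 mg/L.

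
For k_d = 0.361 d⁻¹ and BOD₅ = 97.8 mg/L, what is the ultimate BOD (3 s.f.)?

L₀ ≈ 117 mg/L

BOD₅ = L₀(1 − e^(−5k_d)) ⇒ L₀ = BOD₅ / (1 − e^(−5×0.361))
= 97.8 / (1 − 0.1645) = 97.8 / 0.8355 = 117.1 mg/L.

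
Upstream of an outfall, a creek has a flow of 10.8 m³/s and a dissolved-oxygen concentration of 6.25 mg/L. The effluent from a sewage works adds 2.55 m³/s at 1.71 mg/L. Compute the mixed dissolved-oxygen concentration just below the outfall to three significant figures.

5.38 mg/L

Flow-weighted mixing: C = (Q_r C_r + Q_w C_w)/(Q_r + Q_w)
= (10.8×6.25 + 2.55×1.71)/(10.8 + 2.55) = 71.86/13.35 = 5.383 mg/L.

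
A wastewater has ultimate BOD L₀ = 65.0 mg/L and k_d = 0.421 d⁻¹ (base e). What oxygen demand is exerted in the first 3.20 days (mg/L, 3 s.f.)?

y_t = L₀(1 − e^(−k_d t)) = 65.0 × (1 − e^(−0.421×3.20))
= 65.0 × (1 − 0.2600) = 65.0 × 0.7400 = 48.10 mg/L.

y ≈ 48.1 mg/L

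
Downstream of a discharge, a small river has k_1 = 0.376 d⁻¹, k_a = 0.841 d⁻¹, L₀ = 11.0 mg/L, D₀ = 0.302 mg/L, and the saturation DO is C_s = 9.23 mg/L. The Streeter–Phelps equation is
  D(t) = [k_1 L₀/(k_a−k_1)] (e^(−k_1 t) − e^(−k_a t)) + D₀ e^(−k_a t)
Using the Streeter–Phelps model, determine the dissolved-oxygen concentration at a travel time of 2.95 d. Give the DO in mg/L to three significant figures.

k_1 L₀/(k_a−k_1) = 0.376×11.0/(0.841−0.376) = 4.136/0.4650 = 8.895 mg/L.
e^(−k_1 t) = e^(−0.376×2.950) = 0.3298; e^(−k_a t) = e^(−0.841×2.950) = 0.08366.
D = 8.895 × (0.3298 − 0.08366) + 0.302 × 0.08366 = 2.189 + 0.02527 = 2.215 mg/L.
DO = C_s − D = 9.23 − 2.215 = 7.015 mg/L.

DO ≈ 7.02 mg/L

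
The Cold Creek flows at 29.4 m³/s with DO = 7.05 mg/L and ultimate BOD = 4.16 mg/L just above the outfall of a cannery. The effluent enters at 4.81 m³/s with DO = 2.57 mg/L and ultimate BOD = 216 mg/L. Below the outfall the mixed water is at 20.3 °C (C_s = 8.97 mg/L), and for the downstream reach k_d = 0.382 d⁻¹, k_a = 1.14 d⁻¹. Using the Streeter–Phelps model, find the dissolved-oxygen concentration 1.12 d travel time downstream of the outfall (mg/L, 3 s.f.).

DO ≈ 1.88 mg/L

Mixed DO = (29.4×7.05 + 4.81×2.57)/(29.4+4.81) = 219.6/34.21 = 6.420 mg/L.
Mixed L₀ = (29.4×4.16 + 4.81×216)/(34.21) = 1161/34.21 = 33.95 mg/L.
Initial deficit D₀ = C_s − DO₀ = 8.97 − 6.420 = 2.550 mg/L.
D(1.12) = [0.382×33.95/(1.14−0.382)](e^(−0.382×1.12) − e^(−1.14×1.12)) + 2.550 e^(−1.14×1.12)
= 17.11 × (0.6519 − 0.2789) + 2.550 × 0.2789 = 7.092 mg/L.
DO = 8.97 − 7.092 = 1.878 mg/L.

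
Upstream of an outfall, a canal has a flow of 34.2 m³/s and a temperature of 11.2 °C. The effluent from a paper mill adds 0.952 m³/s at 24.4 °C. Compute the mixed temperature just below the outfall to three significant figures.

11.6 °C

Flow-weighted mixing: C = (Q_r C_r + Q_w C_w)/(Q_r + Q_w)
= (34.2×11.2 + 0.952×24.4)/(34.2 + 0.952) = 406.3/35.15 = 11.56 °C.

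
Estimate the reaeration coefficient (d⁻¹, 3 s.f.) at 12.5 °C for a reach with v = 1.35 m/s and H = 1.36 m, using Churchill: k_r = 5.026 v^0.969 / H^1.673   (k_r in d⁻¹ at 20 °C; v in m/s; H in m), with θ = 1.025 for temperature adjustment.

k_r ≈ 3.34 d⁻¹

k_r(20) = 5.026 × 1.35^0.969 / 1.36^1.673 = 5.026 × 1.337 / 1.673 = 4.019 d⁻¹.
k_r(12.5) = 4.019 × 1.025^(12.5−20) = 4.019 × 0.8309 = 3.339 d⁻¹.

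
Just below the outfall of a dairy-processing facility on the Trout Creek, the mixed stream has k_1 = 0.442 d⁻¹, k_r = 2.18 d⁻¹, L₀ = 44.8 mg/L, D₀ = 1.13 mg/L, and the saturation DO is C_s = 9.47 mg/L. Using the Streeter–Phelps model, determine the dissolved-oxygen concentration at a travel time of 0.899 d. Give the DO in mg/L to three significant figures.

k_1 L₀/(k_r−k_1) = 0.442×44.8/(2.18−0.442) = 19.80/1.738 = 11.39 mg/L.
e^(−k_1 t) = e^(−0.442×0.8990) = 0.6721; e^(−k_r t) = e^(−2.18×0.8990) = 0.1409.
D = 11.39 × (0.6721 − 0.1409) + 1.13 × 0.1409 = 6.052 + 0.1592 = 6.211 mg/L.
DO = C_s − D = 9.47 − 6.211 = 3.259 mg/L.

DO ≈ 3.26 mg/L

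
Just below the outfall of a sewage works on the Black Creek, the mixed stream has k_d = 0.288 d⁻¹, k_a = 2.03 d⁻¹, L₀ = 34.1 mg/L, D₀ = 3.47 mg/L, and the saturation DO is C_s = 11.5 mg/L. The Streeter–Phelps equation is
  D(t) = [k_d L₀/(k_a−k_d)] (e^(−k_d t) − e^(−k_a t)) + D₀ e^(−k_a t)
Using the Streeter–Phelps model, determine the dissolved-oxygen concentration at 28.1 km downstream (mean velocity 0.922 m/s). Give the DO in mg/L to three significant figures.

Travel time t = x/v = 28.1 km / (0.922 m/s) = 28100 m / 0.922 m/s = 30480 s = 0.3527 d.
k_d L₀/(k_a−k_d) = 0.288×34.1/(2.03−0.288) = 9.821/1.742 = 5.638 mg/L.
e^(−k_d t) = e^(−0.288×0.3527) = 0.9034; e^(−k_a t) = e^(−2.03×0.3527) = 0.4887.
D = 5.638 × (0.9034 − 0.4887) + 3.47 × 0.4887 = 2.338 + 1.696 = 4.034 mg/L.
DO = C_s − D = 11.5 − 4.034 = 7.466 mg/L.

DO ≈ 7.47 mg/L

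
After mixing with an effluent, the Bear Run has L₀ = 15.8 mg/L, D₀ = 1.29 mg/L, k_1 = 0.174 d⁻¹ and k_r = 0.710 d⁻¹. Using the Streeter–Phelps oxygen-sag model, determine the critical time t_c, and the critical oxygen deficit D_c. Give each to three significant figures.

With k_r/k_1 = 4.080 and 1 − D₀(k_r−k_1)/(k_1 L₀) = 0.7485,
t_c = ln(4.080 × 0.7485) / (0.710 − 0.174) = ln(3.054) / 0.5360 = 1.117/0.5360 = 2.083 d.
L(t_c) = L₀ e^(−k_1 t_c) = 15.8 × 0.6960 = 11.00 mg/L, and at the critical point k_r D_c = k_1 L, so D_c = (0.174/0.710) × 11.00 = 2.695 mg/L.

t_c ≈ 2.08 d; D_c ≈ 2.69 mg/L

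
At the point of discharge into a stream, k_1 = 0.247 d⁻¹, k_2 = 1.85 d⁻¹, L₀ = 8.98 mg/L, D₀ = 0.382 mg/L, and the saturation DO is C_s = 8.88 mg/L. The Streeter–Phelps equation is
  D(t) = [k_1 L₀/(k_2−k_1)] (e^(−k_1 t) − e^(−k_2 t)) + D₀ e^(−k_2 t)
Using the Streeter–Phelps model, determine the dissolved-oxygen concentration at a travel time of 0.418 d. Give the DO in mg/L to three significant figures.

DO ≈ 8.09 mg/L

k_1 L₀/(k_2−k_1) = 0.247×8.98/(1.85−0.247) = 2.218/1.603 = 1.384 mg/L.
e^(−k_1 t) = e^(−0.247×0.4180) = 0.9019; e^(−k_2 t) = e^(−1.85×0.4180) = 0.4615.
D = 1.384 × (0.9019 − 0.4615) + 0.382 × 0.4615 = 0.6094 + 0.1763 = 0.7857 mg/L.
DO = C_s − D = 8.88 − 0.7857 = 8.094 mg/L.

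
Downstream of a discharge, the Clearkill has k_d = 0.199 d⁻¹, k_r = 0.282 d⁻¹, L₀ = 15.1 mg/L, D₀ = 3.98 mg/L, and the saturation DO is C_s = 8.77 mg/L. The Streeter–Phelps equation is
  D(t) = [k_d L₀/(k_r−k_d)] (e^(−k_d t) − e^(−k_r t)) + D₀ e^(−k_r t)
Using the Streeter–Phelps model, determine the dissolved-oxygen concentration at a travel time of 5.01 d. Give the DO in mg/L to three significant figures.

k_d L₀/(k_r−k_d) = 0.199×15.1/(0.282−0.199) = 3.005/0.08300 = 36.20 mg/L.
e^(−k_d t) = e^(−0.199×5.010) = 0.3690; e^(−k_r t) = e^(−0.282×5.010) = 0.2435.
D = 36.20 × (0.3690 − 0.2435) + 3.98 × 0.2435 = 4.545 + 0.9690 = 5.514 mg/L.
DO = C_s − D = 8.77 − 5.514 = 3.256 mg/L.

DO ≈ 3.26 mg/L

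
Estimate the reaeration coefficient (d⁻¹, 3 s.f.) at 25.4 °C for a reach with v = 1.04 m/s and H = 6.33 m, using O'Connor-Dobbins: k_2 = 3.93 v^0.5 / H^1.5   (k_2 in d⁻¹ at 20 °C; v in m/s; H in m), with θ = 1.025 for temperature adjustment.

k_2 ≈ 0.288 d⁻¹

k_2(20) = 3.93 × 1.04^0.5 / 6.33^1.5 = 3.93 × 1.020 / 15.93 = 0.2517 d⁻¹.
k_2(25.4) = 0.2517 × 1.025^(25.4−20) = 0.2517 × 1.143 = 0.2875 d⁻¹.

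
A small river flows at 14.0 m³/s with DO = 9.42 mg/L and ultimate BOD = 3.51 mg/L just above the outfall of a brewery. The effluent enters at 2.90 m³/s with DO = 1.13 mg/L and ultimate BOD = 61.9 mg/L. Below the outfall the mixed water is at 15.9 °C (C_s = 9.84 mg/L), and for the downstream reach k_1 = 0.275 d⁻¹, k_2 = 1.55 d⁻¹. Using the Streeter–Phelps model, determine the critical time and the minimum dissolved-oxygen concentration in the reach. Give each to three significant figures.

Mixed DO = (14.0×9.42 + 2.90×1.13)/(14.0+2.90) = 135.2/16.90 = 7.997 mg/L.
Mixed L₀ = (14.0×3.51 + 2.90×61.9)/(16.90) = 228.6/16.90 = 13.53 mg/L.
Initial deficit D₀ = C_s − DO₀ = 9.84 − 7.997 = 1.843 mg/L.
t_c = (1/1.275) ln[(1.55/0.275)(1 − 1.843×1.275/(0.275×13.53))] = 0.7843 × ln(2.078) = 0.5735 d.
D_c = (0.275/1.55) × 13.53 × e^(−0.275×0.5735) = 0.1774 × 13.53 × 0.8541 = 2.050 mg/L.
Minimum DO = 9.84 − 2.050 = 7.790 mg/L.

t_c ≈ 0.573 d; minimum DO ≈ 7.79 mg/L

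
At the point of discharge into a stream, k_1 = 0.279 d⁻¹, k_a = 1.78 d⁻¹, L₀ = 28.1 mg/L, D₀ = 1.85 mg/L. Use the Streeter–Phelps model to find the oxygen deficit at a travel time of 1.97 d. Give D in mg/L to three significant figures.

k_1 L₀/(k_a−k_1) = 0.279×28.1/(1.78−0.279) = 7.840/1.501 = 5.223 mg/L.
e^(−k_1 t) = e^(−0.279×1.970) = 0.5772; e^(−k_a t) = e^(−1.78×1.970) = 0.03000.
D = 5.223 × (0.5772 − 0.03000) + 1.85 × 0.03000 = 2.858 + 0.05550 = 2.913 mg/L.

D ≈ 2.91 mg/L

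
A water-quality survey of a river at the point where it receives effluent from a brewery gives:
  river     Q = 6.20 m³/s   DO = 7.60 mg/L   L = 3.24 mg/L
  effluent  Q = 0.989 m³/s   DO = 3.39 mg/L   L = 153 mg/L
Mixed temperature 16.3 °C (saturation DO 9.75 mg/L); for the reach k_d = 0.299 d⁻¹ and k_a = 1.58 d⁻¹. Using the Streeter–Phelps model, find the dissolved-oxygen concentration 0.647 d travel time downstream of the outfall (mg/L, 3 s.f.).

DO ≈ 6.18 mg/L

Mixed DO = (6.20×7.60 + 0.989×3.39)/(6.20+0.989) = 50.47/7.189 = 7.021 mg/L.
Mixed L₀ = (6.20×3.24 + 0.989×153)/(7.189) = 171.4/7.189 = 23.84 mg/L.
Initial deficit D₀ = C_s − DO₀ = 9.75 − 7.021 = 2.729 mg/L.
D(0.647) = [0.299×23.84/(1.58−0.299)](e^(−0.299×0.647) − e^(−1.58×0.647)) + 2.729 e^(−1.58×0.647)
= 5.565 × (0.8241 − 0.3598) + 2.729 × 0.3598 = 3.566 mg/L.
DO = 9.75 − 3.566 = 6.184 mg/L.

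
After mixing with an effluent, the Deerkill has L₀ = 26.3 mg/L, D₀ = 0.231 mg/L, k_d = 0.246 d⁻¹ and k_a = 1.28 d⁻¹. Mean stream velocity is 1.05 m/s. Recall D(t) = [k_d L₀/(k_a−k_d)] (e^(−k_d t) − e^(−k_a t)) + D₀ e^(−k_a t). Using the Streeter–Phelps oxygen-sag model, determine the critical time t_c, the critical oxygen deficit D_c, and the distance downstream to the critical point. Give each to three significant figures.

t_c = [1/(k_a−k_d)] ln[(k_a/k_d)(1 − D₀(k_a−k_d)/(k_d L₀))]
= [1/(1.28−0.246)] ln[(1.28/0.246)(1 − 0.231×1.034/(0.246×26.3))]
= (1/1.034) ln[5.203 × 0.9631] = 0.9671 × ln(5.011) = 0.9671 × 1.612 = 1.559 d.
L(t_c) = L₀ e^(−k_d t_c) = 26.3 × 0.6815 = 17.92 mg/L, and at the critical point k_a D_c = k_d L, so D_c = (0.246/1.28) × 17.92 = 3.445 mg/L.
x_c = v t_c = 1.05 m/s × 1.559 d × 86400 s/d = 141400 m ≈ 141 km.

t_c ≈ 1.56 d; D_c ≈ 3.44 mg/L; x_c ≈ 141 km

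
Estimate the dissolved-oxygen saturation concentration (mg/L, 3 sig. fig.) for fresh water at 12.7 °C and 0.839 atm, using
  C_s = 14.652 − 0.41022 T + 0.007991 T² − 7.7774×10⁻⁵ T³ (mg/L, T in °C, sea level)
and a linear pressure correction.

At sea level: C_s = 14.652 − 0.41022×12.7 + 0.007991×12.7² − 7.7774×10⁻⁵×12.7³ = 10.57 mg/L.
Pressure correction: C_s' = 10.57 × 0.839 = 8.870 mg/L.

C_s ≈ 8.87 mg/L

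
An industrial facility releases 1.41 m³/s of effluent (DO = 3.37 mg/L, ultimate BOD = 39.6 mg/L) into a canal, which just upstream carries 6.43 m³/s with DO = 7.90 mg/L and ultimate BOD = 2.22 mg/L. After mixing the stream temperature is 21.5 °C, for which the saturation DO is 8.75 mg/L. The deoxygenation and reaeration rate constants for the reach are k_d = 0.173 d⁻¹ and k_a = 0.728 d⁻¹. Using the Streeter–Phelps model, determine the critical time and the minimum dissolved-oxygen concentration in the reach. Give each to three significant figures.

Mixed DO = (6.43×7.90 + 1.41×3.37)/(6.43+1.41) = 55.55/7.840 = 7.085 mg/L.
Mixed L₀ = (6.43×2.22 + 1.41×39.6)/(7.840) = 70.11/7.840 = 8.943 mg/L.
Initial deficit D₀ = C_s − DO₀ = 8.75 − 7.085 = 1.665 mg/L.
t_c = (1/0.5550) ln[(0.728/0.173)(1 − 1.665×0.5550/(0.173×8.943))] = 1.802 × ln(1.695) = 0.9508 d.
D_c = (0.173/0.728) × 8.943 × e^(−0.173×0.9508) = 0.2376 × 8.943 × 0.8483 = 1.803 mg/L.
Minimum DO = 8.75 − 1.803 = 6.947 mg/L.

t_c ≈ 0.951 d; minimum DO ≈ 6.95 mg/L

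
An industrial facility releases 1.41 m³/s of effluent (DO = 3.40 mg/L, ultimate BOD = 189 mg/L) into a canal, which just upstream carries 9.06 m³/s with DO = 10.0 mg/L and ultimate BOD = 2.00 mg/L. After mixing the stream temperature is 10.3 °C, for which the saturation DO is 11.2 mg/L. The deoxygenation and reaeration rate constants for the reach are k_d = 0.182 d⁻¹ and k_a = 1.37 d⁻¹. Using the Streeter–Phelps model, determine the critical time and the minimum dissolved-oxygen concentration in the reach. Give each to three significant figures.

t_c ≈ 1.11 d; minimum DO ≈ 8.25 mg/L

Mixed DO = (9.06×10.0 + 1.41×3.40)/(9.06+1.41) = 95.39/10.47 = 9.111 mg/L.
Mixed L₀ = (9.06×2.00 + 1.41×189)/(10.47) = 284.6/10.47 = 27.18 mg/L.
Initial deficit D₀ = C_s − DO₀ = 11.2 − 9.111 = 2.089 mg/L.
t_c = (1/1.188) ln[(1.37/0.182)(1 − 2.089×1.188/(0.182×27.18))] = 0.8418 × ln(3.752) = 1.113 d.
D_c = (0.182/1.37) × 27.18 × e^(−0.182×1.113) = 0.1328 × 27.18 × 0.8166 = 2.949 mg/L.
Minimum DO = 11.2 − 2.949 = 8.251 mg/L.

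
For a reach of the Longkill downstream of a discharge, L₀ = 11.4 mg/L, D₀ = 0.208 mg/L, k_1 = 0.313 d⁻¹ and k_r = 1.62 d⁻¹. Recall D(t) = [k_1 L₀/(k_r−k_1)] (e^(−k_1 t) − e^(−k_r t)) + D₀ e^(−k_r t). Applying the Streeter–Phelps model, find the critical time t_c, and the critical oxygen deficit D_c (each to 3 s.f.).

t_c ≈ 1.20 d; D_c ≈ 1.51 mg/L

With k_r/k_1 = 5.176 and 1 − D₀(k_r−k_1)/(k_1 L₀) = 0.9238,
t_c = ln(5.176 × 0.9238) / (1.62 − 0.313) = ln(4.781) / 1.307 = 1.565/1.307 = 1.197 d.
D_c = (k_1/k_r) L₀ e^(−k_1 t_c) = (0.313/1.62) × 11.4 × e^(−0.313×1.197) = 0.1932 × 11.4 × 0.6875 = 1.514 mg/L.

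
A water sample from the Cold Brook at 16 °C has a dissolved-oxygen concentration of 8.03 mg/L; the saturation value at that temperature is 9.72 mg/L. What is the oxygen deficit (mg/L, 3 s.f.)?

D ≈ 1.69 mg/L

D = C_s − C = 9.72 − 8.03 = 1.69 mg/L.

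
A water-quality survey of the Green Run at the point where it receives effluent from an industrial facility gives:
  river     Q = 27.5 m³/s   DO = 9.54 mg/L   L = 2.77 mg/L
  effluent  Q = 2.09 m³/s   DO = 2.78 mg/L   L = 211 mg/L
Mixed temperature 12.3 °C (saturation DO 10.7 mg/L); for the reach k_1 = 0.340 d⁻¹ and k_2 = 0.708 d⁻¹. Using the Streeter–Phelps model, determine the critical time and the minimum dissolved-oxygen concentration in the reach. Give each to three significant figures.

Mixed DO = (27.5×9.54 + 2.09×2.78)/(27.5+2.09) = 268.2/29.59 = 9.063 mg/L.
Mixed L₀ = (27.5×2.77 + 2.09×211)/(29.59) = 517.2/29.59 = 17.48 mg/L.
Initial deficit D₀ = C_s − DO₀ = 10.7 − 9.063 = 1.637 mg/L.
t_c = (1/0.3680) ln[(0.708/0.340)(1 − 1.637×0.3680/(0.340×17.48))] = 2.717 × ln(1.871) = 1.703 d.
D_c = (0.340/0.708) × 17.48 × e^(−0.340×1.703) = 0.4802 × 17.48 × 0.5605 = 4.705 mg/L.
Minimum DO = 10.7 − 4.705 = 5.995 mg/L.

t_c ≈ 1.70 d; minimum DO ≈ 6.00 mg/L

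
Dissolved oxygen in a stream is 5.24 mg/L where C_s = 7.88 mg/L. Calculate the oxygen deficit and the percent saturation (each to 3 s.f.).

D ≈ 2.64 mg/L; 66.5 % saturation

D = C_s − C = 7.88 − 5.24 = 2.64 mg/L.
% saturation = 5.24/7.88 × 100 = 66.5 %.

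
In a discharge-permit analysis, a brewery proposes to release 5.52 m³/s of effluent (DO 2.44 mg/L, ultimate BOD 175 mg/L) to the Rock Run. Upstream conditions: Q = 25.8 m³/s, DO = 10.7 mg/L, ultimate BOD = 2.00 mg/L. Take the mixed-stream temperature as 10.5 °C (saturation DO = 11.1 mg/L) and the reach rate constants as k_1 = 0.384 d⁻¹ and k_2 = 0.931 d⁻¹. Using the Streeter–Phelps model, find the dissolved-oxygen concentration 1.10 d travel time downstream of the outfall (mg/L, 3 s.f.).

Mixed DO = (25.8×10.7 + 5.52×2.44)/(25.8+5.52) = 289.5/31.32 = 9.244 mg/L.
Mixed L₀ = (25.8×2.00 + 5.52×175)/(31.32) = 1018/31.32 = 32.49 mg/L.
Initial deficit D₀ = C_s − DO₀ = 11.1 − 9.244 = 1.856 mg/L.
D(1.10) = [0.384×32.49/(0.931−0.384)](e^(−0.384×1.10) − e^(−0.931×1.10)) + 1.856 e^(−0.931×1.10)
= 22.81 × (0.6555 − 0.3591) + 1.856 × 0.3591 = 7.426 mg/L.
DO = 11.1 − 7.426 = 3.674 mg/L.

DO ≈ 3.67 mg/L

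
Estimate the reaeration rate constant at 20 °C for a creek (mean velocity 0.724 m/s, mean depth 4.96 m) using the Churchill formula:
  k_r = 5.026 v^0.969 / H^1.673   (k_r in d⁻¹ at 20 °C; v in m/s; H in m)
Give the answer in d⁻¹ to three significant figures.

k_r ≈ 0.252 d⁻¹

k_r = 5.026 × 0.724^0.969 / 4.96^1.673 = 5.026 × 0.7313 / 14.57 = 0.2522 d⁻¹.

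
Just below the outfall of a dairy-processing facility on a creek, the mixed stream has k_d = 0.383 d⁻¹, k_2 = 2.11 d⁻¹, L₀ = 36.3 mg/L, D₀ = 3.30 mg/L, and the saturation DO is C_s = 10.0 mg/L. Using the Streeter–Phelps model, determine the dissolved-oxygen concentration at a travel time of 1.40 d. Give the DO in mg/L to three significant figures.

k_d L₀/(k_2−k_d) = 0.383×36.3/(2.11−0.383) = 13.90/1.727 = 8.050 mg/L.
e^(−k_d t) = e^(−0.383×1.400) = 0.5850; e^(−k_2 t) = e^(−2.11×1.400) = 0.05213.
D = 8.050 × (0.5850 − 0.05213) + 3.30 × 0.05213 = 4.290 + 0.1720 = 4.462 mg/L.
DO = C_s − D = 10.0 − 4.462 = 5.538 mg/L.

DO ≈ 5.54 mg/L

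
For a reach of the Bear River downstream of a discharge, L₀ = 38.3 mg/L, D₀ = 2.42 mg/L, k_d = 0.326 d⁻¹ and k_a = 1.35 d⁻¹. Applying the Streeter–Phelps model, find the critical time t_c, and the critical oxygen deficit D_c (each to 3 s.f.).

t_c = [1/(k_a−k_d)] ln[(k_a/k_d)(1 − D₀(k_a−k_d)/(k_d L₀))]
= [1/(1.35−0.326)] ln[(1.35/0.326)(1 − 2.42×1.024/(0.326×38.3))]
= (1/1.024) ln[4.141 × 0.8015] = 0.9766 × ln(3.319) = 0.9766 × 1.200 = 1.172 d.
D_c = (k_d/k_a) L₀ e^(−k_d t_c) = (0.326/1.35) × 38.3 × e^(−0.326×1.172) = 0.2415 × 38.3 × 0.6825 = 6.313 mg/L.

t_c ≈ 1.17 d; D_c ≈ 6.31 mg/L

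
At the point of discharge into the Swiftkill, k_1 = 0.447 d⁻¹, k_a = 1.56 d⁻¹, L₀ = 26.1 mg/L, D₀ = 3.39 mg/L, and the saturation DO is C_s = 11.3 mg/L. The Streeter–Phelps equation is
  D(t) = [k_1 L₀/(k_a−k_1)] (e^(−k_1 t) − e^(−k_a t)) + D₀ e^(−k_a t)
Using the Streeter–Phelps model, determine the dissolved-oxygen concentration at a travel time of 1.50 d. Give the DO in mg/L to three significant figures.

k_1 L₀/(k_a−k_1) = 0.447×26.1/(1.56−0.447) = 11.67/1.113 = 10.48 mg/L.
e^(−k_1 t) = e^(−0.447×1.500) = 0.5115; e^(−k_a t) = e^(−1.56×1.500) = 0.09633.
D = 10.48 × (0.5115 − 0.09633) + 3.39 × 0.09633 = 4.351 + 0.3266 = 4.678 mg/L.
DO = C_s − D = 11.3 − 4.678 = 6.622 mg/L.

DO ≈ 6.62 mg/L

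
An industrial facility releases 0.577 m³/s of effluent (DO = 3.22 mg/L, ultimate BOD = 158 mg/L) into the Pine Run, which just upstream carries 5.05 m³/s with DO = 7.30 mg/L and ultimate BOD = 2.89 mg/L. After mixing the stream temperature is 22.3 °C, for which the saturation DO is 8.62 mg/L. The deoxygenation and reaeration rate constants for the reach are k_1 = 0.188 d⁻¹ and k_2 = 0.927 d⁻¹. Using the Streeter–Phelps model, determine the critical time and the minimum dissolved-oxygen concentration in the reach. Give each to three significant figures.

Mixed DO = (5.05×7.30 + 0.577×3.22)/(5.05+0.577) = 38.72/5.627 = 6.882 mg/L.
Mixed L₀ = (5.05×2.89 + 0.577×158)/(5.627) = 105.8/5.627 = 18.80 mg/L.
Initial deficit D₀ = C_s − DO₀ = 8.62 − 6.882 = 1.738 mg/L.
t_c = (1/0.7390) ln[(0.927/0.188)(1 − 1.738×0.7390/(0.188×18.80))] = 1.353 × ln(3.138) = 1.548 d.
D_c = (0.188/0.927) × 18.80 × e^(−0.188×1.548) = 0.2028 × 18.80 × 0.7476 = 2.850 mg/L.
Minimum DO = 8.62 − 2.850 = 5.770 mg/L.

t_c ≈ 1.55 d; minimum DO ≈ 5.77 mg/L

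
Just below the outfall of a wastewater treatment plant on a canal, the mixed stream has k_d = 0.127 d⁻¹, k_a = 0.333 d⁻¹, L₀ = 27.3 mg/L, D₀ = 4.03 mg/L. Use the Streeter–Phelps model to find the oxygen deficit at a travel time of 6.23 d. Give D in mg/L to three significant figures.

k_d L₀/(k_a−k_d) = 0.127×27.3/(0.333−0.127) = 3.467/0.2060 = 16.83 mg/L.
e^(−k_d t) = e^(−0.127×6.230) = 0.4533; e^(−k_a t) = e^(−0.333×6.230) = 0.1256.
D = 16.83 × (0.4533 − 0.1256) + 4.03 × 0.1256 = 5.515 + 0.5062 = 6.021 mg/L.

D ≈ 6.02 mg/L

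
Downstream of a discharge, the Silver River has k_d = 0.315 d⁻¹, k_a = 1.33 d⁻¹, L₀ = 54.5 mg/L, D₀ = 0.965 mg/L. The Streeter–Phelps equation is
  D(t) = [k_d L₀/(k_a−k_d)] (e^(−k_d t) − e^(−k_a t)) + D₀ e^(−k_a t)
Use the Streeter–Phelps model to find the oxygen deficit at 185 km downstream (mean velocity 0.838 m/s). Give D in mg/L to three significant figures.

Travel time t = x/v = 185 km / (0.838 m/s) = 185000 m / 0.838 m/s = 220800 s = 2.555 d.
k_d L₀/(k_a−k_d) = 0.315×54.5/(1.33−0.315) = 17.17/1.015 = 16.91 mg/L.
e^(−k_d t) = e^(−0.315×2.555) = 0.4471; e^(−k_a t) = e^(−1.33×2.555) = 0.03343.
D = 16.91 × (0.4471 − 0.03343) + 0.965 × 0.03343 = 6.998 + 0.03226 = 7.030 mg/L.

D ≈ 7.03 mg/L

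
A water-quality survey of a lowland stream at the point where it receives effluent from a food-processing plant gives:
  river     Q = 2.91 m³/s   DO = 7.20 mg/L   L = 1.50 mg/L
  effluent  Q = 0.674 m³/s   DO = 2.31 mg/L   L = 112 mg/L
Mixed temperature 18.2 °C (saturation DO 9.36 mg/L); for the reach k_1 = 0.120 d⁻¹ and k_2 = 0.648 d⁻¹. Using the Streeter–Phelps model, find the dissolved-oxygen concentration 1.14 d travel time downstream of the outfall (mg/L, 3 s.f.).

DO ≈ 5.89 mg/L

Mixed DO = (2.91×7.20 + 0.674×2.31)/(2.91+0.674) = 22.51/3.584 = 6.280 mg/L.
Mixed L₀ = (2.91×1.50 + 0.674×112)/(3.584) = 79.85/3.584 = 22.28 mg/L.
Initial deficit D₀ = C_s − DO₀ = 9.36 − 6.280 = 3.080 mg/L.
D(1.14) = [0.120×22.28/(0.648−0.120)](e^(−0.120×1.14) − e^(−0.648×1.14)) + 3.080 e^(−0.648×1.14)
= 5.064 × (0.8721 − 0.4777) + 3.080 × 0.4777 = 3.468 mg/L.
DO = 9.36 − 3.468 = 5.892 mg/L.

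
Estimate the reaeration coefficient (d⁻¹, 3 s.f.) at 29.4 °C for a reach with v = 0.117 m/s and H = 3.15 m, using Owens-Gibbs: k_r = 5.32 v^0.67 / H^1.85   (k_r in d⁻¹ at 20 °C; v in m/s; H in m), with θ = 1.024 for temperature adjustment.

k_r(20) = 5.32 × 0.117^0.67 / 3.15^1.85 = 5.32 × 0.2375 / 8.354 = 0.1513 d⁻¹.
k_r(29.4) = 0.1513 × 1.024^(29.4−20) = 0.1513 × 1.250 = 0.1890 d⁻¹.

k_r ≈ 0.189 d⁻¹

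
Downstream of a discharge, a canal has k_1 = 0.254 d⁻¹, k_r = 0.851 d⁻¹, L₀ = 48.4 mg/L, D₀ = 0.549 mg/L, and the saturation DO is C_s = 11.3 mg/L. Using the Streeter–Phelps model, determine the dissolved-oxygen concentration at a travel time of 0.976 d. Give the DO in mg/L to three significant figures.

k_1 L₀/(k_r−k_1) = 0.254×48.4/(0.851−0.254) = 12.29/0.5970 = 20.59 mg/L.
e^(−k_1 t) = e^(−0.254×0.9760) = 0.7804; e^(−k_r t) = e^(−0.851×0.9760) = 0.4358.
D = 20.59 × (0.7804 − 0.4358) + 0.549 × 0.4358 = 7.097 + 0.2393 = 7.336 mg/L.
DO = C_s − D = 11.3 − 7.336 = 3.964 mg/L.

DO ≈ 3.96 mg/L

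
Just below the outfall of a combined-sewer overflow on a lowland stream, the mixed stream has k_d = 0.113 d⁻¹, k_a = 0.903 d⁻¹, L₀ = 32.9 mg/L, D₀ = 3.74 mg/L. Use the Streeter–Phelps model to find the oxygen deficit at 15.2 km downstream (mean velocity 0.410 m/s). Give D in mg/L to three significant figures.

D ≈ 3.83 mg/L

Travel time t = x/v = 15.2 km / (0.410 m/s) = 15200 m / 0.410 m/s = 37070 s = 0.4291 d.
k_d L₀/(k_a−k_d) = 0.113×32.9/(0.903−0.113) = 3.718/0.7900 = 4.706 mg/L.
e^(−k_d t) = e^(−0.113×0.4291) = 0.9527; e^(−k_a t) = e^(−0.903×0.4291) = 0.6788.
D = 4.706 × (0.9527 − 0.6788) + 3.74 × 0.6788 = 1.289 + 2.539 = 3.828 mg/L.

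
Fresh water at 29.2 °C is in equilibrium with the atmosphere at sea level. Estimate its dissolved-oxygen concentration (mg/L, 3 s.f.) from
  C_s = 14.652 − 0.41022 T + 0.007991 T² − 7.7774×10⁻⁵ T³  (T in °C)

C_s ≈ 7.55 mg/L

C_s = 14.652 − 0.41022×29.2 + 0.007991×29.2² − 7.7774×10⁻⁵×29.2³ = 7.551 mg/L.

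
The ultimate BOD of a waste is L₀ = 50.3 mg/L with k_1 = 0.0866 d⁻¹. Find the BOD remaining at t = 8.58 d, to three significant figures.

L_t = L₀ e^(−k_1 t) = 50.3 × e^(−0.0866×8.58) = 50.3 × 0.4757 = 23.93 mg/L.

L ≈ 23.9 mg/L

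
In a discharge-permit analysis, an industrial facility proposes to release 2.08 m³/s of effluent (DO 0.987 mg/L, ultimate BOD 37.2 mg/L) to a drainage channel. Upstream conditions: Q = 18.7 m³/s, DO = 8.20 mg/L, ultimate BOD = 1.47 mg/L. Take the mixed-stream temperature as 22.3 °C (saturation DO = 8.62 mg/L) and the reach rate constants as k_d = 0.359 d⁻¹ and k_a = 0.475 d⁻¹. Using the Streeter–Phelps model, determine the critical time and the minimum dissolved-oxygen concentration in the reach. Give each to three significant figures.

t_c ≈ 1.76 d; minimum DO ≈ 6.59 mg/L

Mixed DO = (18.7×8.20 + 2.08×0.987)/(18.7+2.08) = 155.4/20.78 = 7.478 mg/L.
Mixed L₀ = (18.7×1.47 + 2.08×37.2)/(20.78) = 104.9/20.78 = 5.046 mg/L.
Initial deficit D₀ = C_s − DO₀ = 8.62 − 7.478 = 1.142 mg/L.
t_c = (1/0.1160) ln[(0.475/0.359)(1 − 1.142×0.1160/(0.359×5.046))] = 8.621 × ln(1.226) = 1.759 d.
D_c = (0.359/0.475) × 5.046 × e^(−0.359×1.759) = 0.7558 × 5.046 × 0.5318 = 2.028 mg/L.
Minimum DO = 8.62 − 2.028 = 6.592 mg/L.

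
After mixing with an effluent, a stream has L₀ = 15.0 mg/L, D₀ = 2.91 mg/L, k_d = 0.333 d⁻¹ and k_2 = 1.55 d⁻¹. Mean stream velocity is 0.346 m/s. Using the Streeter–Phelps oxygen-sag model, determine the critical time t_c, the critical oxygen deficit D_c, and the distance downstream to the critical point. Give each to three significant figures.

t_c ≈ 0.249 d; D_c ≈ 2.97 mg/L; x_c ≈ 7.45 km

At the critical point dD/dt = 0, so k_d L₀ e^(−k_d t) = k_2 D. Substituting D(t) from the Streeter–Phelps equation and solving for t gives
t_c = ln[(k_2/k_d)(1 − D₀(k_2−k_d)/(k_d L₀))] / (k_2−k_d).
Here k_2−k_d = 1.217 d⁻¹ and 1 − D₀(k_2−k_d)/(k_d L₀) = 1 − 2.91×1.217/(0.333×15.0) = 0.2910, so
t_c = ln(4.655 × 0.2910) / 1.217 = 0.3034 / 1.217 = 0.2493 d.
L(t_c) = L₀ e^(−k_d t_c) = 15.0 × 0.9203 = 13.80 mg/L, and at the critical point k_2 D_c = k_d L, so D_c = (0.333/1.55) × 13.80 = 2.966 mg/L.
x_c = v t_c = 0.346 m/s × 0.2493 d × 86400 s/d = 7453 m ≈ 7.45 km.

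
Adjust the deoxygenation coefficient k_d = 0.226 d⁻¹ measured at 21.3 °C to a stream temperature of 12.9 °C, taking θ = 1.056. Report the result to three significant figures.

k_d(T₂) = k_d(T₁) · θ^(T₂−T₁) = 0.226 × 1.056^(12.9−21.3)
= 0.226 × 1.056^-8.40 = 0.226 × 0.6327 = 0.1430 d⁻¹.

k_d ≈ 0.143 d⁻¹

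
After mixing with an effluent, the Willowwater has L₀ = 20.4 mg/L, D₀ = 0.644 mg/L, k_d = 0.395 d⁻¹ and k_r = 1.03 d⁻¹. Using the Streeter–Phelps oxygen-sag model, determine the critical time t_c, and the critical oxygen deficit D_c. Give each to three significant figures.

t_c ≈ 1.43 d; D_c ≈ 4.45 mg/L

With k_r/k_d = 2.608 and 1 − D₀(k_r−k_d)/(k_d L₀) = 0.9493,
t_c = ln(2.608 × 0.9493) / (1.03 − 0.395) = ln(2.475) / 0.6350 = 0.9063/0.6350 = 1.427 d.
L(t_c) = L₀ e^(−k_d t_c) = 20.4 × 0.5690 = 11.61 mg/L, and at the critical point k_r D_c = k_d L, so D_c = (0.395/1.03) × 11.61 = 4.452 mg/L.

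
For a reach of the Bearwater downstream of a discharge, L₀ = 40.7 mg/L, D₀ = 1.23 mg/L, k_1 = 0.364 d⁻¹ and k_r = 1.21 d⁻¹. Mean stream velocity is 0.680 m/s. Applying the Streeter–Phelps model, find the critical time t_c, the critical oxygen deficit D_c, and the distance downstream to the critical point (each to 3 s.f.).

At the critical point dD/dt = 0, so k_1 L₀ e^(−k_1 t) = k_r D. Substituting D(t) from the Streeter–Phelps equation and solving for t gives
t_c = ln[(k_r/k_1)(1 − D₀(k_r−k_1)/(k_1 L₀))] / (k_r−k_1).
Here k_r−k_1 = 0.8460 d⁻¹ and 1 − D₀(k_r−k_1)/(k_1 L₀) = 1 − 1.23×0.8460/(0.364×40.7) = 0.9298, so
t_c = ln(3.324 × 0.9298) / 0.8460 = 1.128 / 0.8460 = 1.334 d.
L(t_c) = L₀ e^(−k_1 t_c) = 40.7 × 0.6154 = 25.05 mg/L, and at the critical point k_r D_c = k_1 L, so D_c = (0.364/1.21) × 25.05 = 7.535 mg/L.
x_c = v t_c = 0.680 m/s × 1.334 d × 86400 s/d = 78360 m ≈ 78.4 km.

t_c ≈ 1.33 d; D_c ≈ 7.53 mg/L; x_c ≈ 78.4 km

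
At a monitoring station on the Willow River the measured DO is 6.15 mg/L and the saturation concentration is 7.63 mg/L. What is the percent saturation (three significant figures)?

% saturation = C/C_s × 100 = 6.15/7.63 × 100 = 80.6 %.

80.6 % saturation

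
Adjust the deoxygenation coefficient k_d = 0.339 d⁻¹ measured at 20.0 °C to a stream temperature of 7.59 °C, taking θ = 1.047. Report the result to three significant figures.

k_d(T₂) = k_d(T₁) · θ^(T₂−T₁) = 0.339 × 1.047^(7.59−20.0)
= 0.339 × 1.047^-12.4 = 0.339 × 0.5655 = 0.1917 d⁻¹.

k_d ≈ 0.192 d⁻¹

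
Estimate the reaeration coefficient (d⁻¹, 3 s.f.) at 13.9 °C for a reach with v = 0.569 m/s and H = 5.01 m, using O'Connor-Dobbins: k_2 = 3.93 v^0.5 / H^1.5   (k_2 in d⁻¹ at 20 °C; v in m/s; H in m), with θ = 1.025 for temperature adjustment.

k_2 ≈ 0.227 d⁻¹

k_2(20) = 3.93 × 0.569^0.5 / 5.01^1.5 = 3.93 × 0.7543 / 11.21 = 0.2644 d⁻¹.
k_2(13.9) = 0.2644 × 1.025^(13.9−20) = 0.2644 × 0.8602 = 0.2274 d⁻¹.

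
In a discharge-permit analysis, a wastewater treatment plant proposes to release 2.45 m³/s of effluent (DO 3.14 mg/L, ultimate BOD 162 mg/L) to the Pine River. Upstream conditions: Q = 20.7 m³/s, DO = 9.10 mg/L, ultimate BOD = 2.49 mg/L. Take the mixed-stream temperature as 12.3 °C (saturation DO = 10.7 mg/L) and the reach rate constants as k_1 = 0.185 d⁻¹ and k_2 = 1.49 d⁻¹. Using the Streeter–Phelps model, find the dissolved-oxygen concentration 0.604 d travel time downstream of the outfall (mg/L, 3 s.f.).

Mixed DO = (20.7×9.10 + 2.45×3.14)/(20.7+2.45) = 196.1/23.15 = 8.469 mg/L.
Mixed L₀ = (20.7×2.49 + 2.45×162)/(23.15) = 448.4/23.15 = 19.37 mg/L.
Initial deficit D₀ = C_s − DO₀ = 10.7 − 8.469 = 2.231 mg/L.
D(0.604) = [0.185×19.37/(1.49−0.185)](e^(−0.185×0.604) − e^(−1.49×0.604)) + 2.231 e^(−1.49×0.604)
= 2.746 × (0.8943 − 0.4066) + 2.231 × 0.4066 = 2.246 mg/L.
DO = 10.7 − 2.246 = 8.454 mg/L.

DO ≈ 8.45 mg/L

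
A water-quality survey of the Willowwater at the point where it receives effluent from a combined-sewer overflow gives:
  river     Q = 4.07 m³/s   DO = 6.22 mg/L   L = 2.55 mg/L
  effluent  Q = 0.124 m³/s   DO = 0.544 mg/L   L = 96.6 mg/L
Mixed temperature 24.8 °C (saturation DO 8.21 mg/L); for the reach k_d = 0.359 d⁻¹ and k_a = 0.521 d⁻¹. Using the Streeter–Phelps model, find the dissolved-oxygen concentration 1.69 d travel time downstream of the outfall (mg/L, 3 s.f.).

DO ≈ 5.77 mg/L

Mixed DO = (4.07×6.22 + 0.124×0.544)/(4.07+0.124) = 25.38/4.194 = 6.052 mg/L.
Mixed L₀ = (4.07×2.55 + 0.124×96.6)/(4.194) = 22.36/4.194 = 5.331 mg/L.
Initial deficit D₀ = C_s − DO₀ = 8.21 − 6.052 = 2.158 mg/L.
D(1.69) = [0.359×5.331/(0.521−0.359)](e^(−0.359×1.69) − e^(−0.521×1.69)) + 2.158 e^(−0.521×1.69)
= 11.81 × (0.5451 − 0.4146) + 2.158 × 0.4146 = 2.437 mg/L.
DO = 8.21 − 2.437 = 5.773 mg/L.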